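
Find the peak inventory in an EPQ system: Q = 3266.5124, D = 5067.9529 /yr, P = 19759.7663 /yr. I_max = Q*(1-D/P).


D/P = 0.2565
1 - D/P = 0.7435
I_max = 3266.5124 * 0.7435 = 2428.7226

2428.7226 units


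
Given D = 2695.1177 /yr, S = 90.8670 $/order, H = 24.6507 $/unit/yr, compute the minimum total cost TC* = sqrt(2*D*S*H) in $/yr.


2*D*S*H = 12073777.7764
TC* = sqrt(12073777.7764) = 3474.7342

3474.7342 $/yr


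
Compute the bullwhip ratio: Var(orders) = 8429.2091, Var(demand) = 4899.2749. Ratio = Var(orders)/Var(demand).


BW = 8429.2091 / 4899.2749 = 1.7205

1.7205


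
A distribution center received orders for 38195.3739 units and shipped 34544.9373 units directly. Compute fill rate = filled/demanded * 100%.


FR = 34544.9373 / 38195.3739 * 100 = 90.4427

90.4427%


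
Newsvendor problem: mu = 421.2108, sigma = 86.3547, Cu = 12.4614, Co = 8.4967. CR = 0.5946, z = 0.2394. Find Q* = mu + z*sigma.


CR = Cu/(Cu+Co) = 12.4614/(12.4614+8.4967) = 0.5946
z = 0.2394
Q* = 421.2108 + 0.2394 * 86.3547 = 441.8841

441.8841 units


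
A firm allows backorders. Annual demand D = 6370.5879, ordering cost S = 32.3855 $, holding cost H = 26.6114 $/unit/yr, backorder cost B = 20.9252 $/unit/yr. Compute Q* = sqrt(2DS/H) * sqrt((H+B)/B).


sqrt(2DS/H) = 124.5220
sqrt((H+B)/B) = 1.5072
Q* = 124.5220 * 1.5072 = 187.6832

187.6832 units


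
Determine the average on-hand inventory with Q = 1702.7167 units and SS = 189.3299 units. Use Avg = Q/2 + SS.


Q/2 = 851.3583
Avg = 851.3583 + 189.3299 = 1040.6882

1040.6882 units


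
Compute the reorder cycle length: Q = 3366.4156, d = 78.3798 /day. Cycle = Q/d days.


Cycle = 3366.4156 / 78.3798 = 42.9500

42.9500 days


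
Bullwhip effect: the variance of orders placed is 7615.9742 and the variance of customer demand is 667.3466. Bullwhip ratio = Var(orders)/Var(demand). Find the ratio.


BW = 7615.9742 / 667.3466 = 11.4123

11.4123


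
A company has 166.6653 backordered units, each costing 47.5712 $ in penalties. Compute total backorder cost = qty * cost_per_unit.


Total = 166.6653 * 47.5712 = 7928.4683

7928.4683 $


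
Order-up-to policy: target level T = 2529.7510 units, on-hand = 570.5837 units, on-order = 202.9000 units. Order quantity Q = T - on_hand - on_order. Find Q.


Inventory position = OH + OO = 570.5837 + 202.9000 = 773.4837
Q = 2529.7510 - 773.4837 = 1756.2673

1756.2673 units


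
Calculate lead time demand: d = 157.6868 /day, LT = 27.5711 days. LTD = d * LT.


LTD = 157.6868 * 27.5711 = 4347.5985

4347.5985 units


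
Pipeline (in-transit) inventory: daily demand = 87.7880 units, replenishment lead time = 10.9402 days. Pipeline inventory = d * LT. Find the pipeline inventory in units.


Pipeline = 87.7880 * 10.9402 = 960.4183

960.4183 units


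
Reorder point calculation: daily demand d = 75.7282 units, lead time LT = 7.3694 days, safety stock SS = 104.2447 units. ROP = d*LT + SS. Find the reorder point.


d*LT = 75.7282 * 7.3694 = 558.0714
ROP = 558.0714 + 104.2447 = 662.3161

662.3161 units


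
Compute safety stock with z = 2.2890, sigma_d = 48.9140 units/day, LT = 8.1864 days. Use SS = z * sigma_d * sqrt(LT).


sqrt(LT) = sqrt(8.1864) = 2.8612
SS = 2.2890 * 48.9140 * 2.8612 = 320.3505

320.3505 units


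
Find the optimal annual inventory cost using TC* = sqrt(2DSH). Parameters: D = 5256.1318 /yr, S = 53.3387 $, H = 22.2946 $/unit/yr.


2*D*S*H = 12500815.7444
TC* = sqrt(12500815.7444) = 3535.6493

3535.6493 $/yr


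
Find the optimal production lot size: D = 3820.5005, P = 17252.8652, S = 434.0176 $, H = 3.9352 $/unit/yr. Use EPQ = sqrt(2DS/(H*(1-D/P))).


1 - D/P = 1 - 0.2214 = 0.7786
H*(1-D/P) = 3.0638
2DS = 3316328.9156
EPQ = sqrt(1082429.3071) = 1040.3986

1040.3986 units


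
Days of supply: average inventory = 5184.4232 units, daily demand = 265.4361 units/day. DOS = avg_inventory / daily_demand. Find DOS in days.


DOS = 5184.4232 / 265.4361 = 19.5317

19.5317 days


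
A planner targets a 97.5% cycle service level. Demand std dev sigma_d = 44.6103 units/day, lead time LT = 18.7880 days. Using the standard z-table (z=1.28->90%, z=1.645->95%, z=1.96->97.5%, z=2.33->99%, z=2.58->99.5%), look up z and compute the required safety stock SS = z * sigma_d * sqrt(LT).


From the table, SL = 97.5% corresponds to z = 1.96
sqrt(LT) = sqrt(18.7880) = 4.3345
SS = 1.96 * 44.6103 * 4.3345 = 378.9933

378.9933 units


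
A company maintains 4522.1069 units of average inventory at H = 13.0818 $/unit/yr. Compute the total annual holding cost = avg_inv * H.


Cost = 4522.1069 * 13.0818 = 59157.2980

59157.2980 $/yr


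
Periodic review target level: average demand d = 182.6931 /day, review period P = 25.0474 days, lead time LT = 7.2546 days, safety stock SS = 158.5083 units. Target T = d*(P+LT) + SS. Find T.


P + LT = 32.3020
d*(P+LT) = 182.6931 * 32.3020 = 5901.3525
T = 5901.3525 + 158.5083 = 6059.8608

6059.8608 units


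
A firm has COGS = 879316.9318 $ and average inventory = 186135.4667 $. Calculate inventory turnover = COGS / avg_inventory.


Turnover = 879316.9318 / 186135.4667 = 4.7241

4.7241


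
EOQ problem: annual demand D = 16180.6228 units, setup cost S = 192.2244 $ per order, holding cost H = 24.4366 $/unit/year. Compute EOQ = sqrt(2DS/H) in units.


2*D*S = 2 * 16180.6228 * 192.2244 = 6220621.0187
2*D*S/H = 254561.6419
EOQ = sqrt(254561.6419) = 504.5410

504.5410 units


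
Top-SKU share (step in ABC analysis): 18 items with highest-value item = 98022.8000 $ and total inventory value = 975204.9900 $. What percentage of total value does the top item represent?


Top item = 98022.8000
Total = 975204.9900
Percentage = 98022.8000 / 975204.9900 * 100 = 10.0515

10.0515%


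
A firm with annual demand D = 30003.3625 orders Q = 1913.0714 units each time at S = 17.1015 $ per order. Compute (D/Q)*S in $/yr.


Number of orders = D/Q = 15.6833
Cost = 15.6833 * 17.1015 = 268.2088

268.2088 $/yr


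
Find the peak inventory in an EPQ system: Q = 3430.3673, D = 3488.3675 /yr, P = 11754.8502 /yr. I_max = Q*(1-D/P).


D/P = 0.2968
1 - D/P = 0.7032
I_max = 3430.3673 * 0.7032 = 2412.3720

2412.3720 units


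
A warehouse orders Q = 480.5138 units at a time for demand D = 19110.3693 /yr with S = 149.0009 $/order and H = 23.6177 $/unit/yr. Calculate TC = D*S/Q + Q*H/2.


Ordering cost = D*S/Q = 5925.8698
Holding cost = Q*H/2 = 5674.3154
TC = 5925.8698 + 5674.3154 = 11600.1852

11600.1852 $/yr


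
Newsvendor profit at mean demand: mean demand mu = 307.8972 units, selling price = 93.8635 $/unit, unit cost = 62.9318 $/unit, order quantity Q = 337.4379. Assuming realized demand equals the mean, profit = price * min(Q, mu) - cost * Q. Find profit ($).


Sales at mu = min(337.4379, 307.8972) = 307.8972
Revenue = 93.8635 * 307.8972 = 28900.3088
Total cost = 62.9318 * 337.4379 = 21235.5744
Profit = 28900.3088 - 21235.5744 = 7664.7344

7664.7344 $


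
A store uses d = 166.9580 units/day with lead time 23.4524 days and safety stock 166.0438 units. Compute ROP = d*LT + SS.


d*LT = 166.9580 * 23.4524 = 3915.5658
ROP = 3915.5658 + 166.0438 = 4081.6096

4081.6096 units


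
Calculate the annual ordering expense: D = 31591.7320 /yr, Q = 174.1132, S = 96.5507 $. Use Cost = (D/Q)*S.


Number of orders = D/Q = 181.4436
Cost = 181.4436 * 96.5507 = 17518.5100

17518.5100 $/yr


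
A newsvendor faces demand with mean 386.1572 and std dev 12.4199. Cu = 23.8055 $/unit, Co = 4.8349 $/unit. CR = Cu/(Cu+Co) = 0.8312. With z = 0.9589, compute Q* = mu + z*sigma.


CR = Cu/(Cu+Co) = 23.8055/(23.8055+4.8349) = 0.8312
z = 0.9589
Q* = 386.1572 + 0.9589 * 12.4199 = 398.0666

398.0666 units


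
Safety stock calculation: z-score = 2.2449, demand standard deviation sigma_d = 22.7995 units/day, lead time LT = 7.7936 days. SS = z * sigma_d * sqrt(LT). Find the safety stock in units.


sqrt(LT) = sqrt(7.7936) = 2.7917
SS = 2.2449 * 22.7995 * 2.7917 = 142.8866

142.8866 units


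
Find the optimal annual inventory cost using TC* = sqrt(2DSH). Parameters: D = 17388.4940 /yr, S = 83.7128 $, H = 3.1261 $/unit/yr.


2*D*S*H = 9100949.4102
TC* = sqrt(9100949.4102) = 3016.7780

3016.7780 $/yr


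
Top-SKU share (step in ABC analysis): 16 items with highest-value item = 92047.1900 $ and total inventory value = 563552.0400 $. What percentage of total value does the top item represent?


Top item = 92047.1900
Total = 563552.0400
Percentage = 92047.1900 / 563552.0400 * 100 = 16.3334

16.3334%


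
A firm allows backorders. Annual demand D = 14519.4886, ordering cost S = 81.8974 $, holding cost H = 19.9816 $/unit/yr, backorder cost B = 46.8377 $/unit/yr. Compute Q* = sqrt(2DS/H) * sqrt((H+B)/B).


sqrt(2DS/H) = 344.9932
sqrt((H+B)/B) = 1.1944
Q* = 344.9932 * 1.1944 = 412.0631

412.0631 units


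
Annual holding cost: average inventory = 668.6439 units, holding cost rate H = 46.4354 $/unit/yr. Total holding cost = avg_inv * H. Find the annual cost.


Cost = 668.6439 * 46.4354 = 31048.7470

31048.7470 $/yr


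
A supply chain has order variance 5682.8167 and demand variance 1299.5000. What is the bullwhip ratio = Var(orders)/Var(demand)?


BW = 5682.8167 / 1299.5000 = 4.3731

4.3731


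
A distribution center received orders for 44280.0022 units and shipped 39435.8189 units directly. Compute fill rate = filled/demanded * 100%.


FR = 39435.8189 / 44280.0022 * 100 = 89.0601

89.0601%


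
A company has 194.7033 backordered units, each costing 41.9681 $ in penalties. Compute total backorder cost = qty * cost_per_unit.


Total = 194.7033 * 41.9681 = 8171.3276

8171.3276 $


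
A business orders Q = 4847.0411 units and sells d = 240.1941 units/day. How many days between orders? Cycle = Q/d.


Cycle = 4847.0411 / 240.1941 = 20.1797

20.1797 days


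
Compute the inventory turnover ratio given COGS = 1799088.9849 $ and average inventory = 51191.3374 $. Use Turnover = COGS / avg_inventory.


Turnover = 1799088.9849 / 51191.3374 = 35.1444

35.1444


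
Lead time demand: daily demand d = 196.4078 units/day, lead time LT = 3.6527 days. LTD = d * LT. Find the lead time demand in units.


LTD = 196.4078 * 3.6527 = 717.4188

717.4188 units


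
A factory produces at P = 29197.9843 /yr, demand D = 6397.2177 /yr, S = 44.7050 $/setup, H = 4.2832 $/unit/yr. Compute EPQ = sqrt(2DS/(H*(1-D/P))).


1 - D/P = 1 - 0.2191 = 0.7809
H*(1-D/P) = 3.3448
2DS = 571975.2346
EPQ = sqrt(171006.3719) = 413.5292

413.5292 units


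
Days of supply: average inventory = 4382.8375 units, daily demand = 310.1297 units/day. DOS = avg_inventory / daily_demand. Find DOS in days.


DOS = 4382.8375 / 310.1297 = 14.1323

14.1323 days


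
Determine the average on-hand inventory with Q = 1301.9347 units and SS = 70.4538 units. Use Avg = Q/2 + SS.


Q/2 = 650.9674
Avg = 650.9674 + 70.4538 = 721.4212

721.4212 units


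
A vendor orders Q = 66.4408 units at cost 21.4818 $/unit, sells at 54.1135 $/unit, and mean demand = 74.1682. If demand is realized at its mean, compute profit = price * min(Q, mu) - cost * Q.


Sales at mu = min(66.4408, 74.1682) = 66.4408
Revenue = 54.1135 * 66.4408 = 3595.3442
Total cost = 21.4818 * 66.4408 = 1427.2680
Profit = 3595.3442 - 1427.2680 = 2168.0763

2168.0763 $


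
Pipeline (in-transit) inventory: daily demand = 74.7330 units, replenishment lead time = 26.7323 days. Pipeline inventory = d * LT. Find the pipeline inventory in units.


Pipeline = 74.7330 * 26.7323 = 1997.7850

1997.7850 units


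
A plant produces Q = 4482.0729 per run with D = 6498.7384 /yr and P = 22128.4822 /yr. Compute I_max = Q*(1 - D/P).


D/P = 0.2937
1 - D/P = 0.7063
I_max = 4482.0729 * 0.7063 = 3165.7685

3165.7685 units


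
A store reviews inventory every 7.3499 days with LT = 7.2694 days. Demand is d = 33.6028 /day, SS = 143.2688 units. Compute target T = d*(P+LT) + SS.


P + LT = 14.6193
d*(P+LT) = 33.6028 * 14.6193 = 491.2494
T = 491.2494 + 143.2688 = 634.5182

634.5182 units


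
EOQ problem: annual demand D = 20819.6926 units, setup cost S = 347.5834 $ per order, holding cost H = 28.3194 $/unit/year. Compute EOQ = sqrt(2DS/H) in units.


2*D*S = 2 * 20819.6926 * 347.5834 = 14473159.0817
2*D*S/H = 511068.7049
EOQ = sqrt(511068.7049) = 714.8907

714.8907 units


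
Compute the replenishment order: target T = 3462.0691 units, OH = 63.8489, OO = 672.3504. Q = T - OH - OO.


Inventory position = OH + OO = 63.8489 + 672.3504 = 736.1993
Q = 3462.0691 - 736.1993 = 2725.8698

2725.8698 units


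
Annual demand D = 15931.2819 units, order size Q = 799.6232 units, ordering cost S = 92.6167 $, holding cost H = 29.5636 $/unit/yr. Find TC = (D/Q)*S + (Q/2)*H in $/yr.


Ordering cost = D*S/Q = 1845.2476
Holding cost = Q*H/2 = 11819.8702
TC = 1845.2476 + 11819.8702 = 13665.1178

13665.1178 $/yr


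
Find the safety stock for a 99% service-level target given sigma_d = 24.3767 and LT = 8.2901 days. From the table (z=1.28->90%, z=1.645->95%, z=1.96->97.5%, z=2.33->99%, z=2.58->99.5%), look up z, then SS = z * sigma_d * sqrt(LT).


From the table, SL = 99% corresponds to z = 2.33
sqrt(LT) = sqrt(8.2901) = 2.8793
SS = 2.33 * 24.3767 * 2.8793 = 163.5350

163.5350 units


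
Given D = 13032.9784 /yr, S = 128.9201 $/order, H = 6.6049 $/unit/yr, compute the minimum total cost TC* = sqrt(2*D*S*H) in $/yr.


2*D*S*H = 22195276.0841
TC* = sqrt(22195276.0841) = 4711.1863

4711.1863 $/yr


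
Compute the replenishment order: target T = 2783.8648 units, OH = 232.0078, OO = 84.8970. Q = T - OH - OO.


Inventory position = OH + OO = 232.0078 + 84.8970 = 316.9048
Q = 2783.8648 - 316.9048 = 2466.9600

2466.9600 units


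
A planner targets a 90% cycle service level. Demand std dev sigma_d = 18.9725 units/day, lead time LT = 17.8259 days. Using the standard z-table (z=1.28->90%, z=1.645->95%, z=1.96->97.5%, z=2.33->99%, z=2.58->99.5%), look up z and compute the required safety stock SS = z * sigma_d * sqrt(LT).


From the table, SL = 90% corresponds to z = 1.28
sqrt(LT) = sqrt(17.8259) = 4.2221
SS = 1.28 * 18.9725 * 4.2221 = 102.5322

102.5322 units


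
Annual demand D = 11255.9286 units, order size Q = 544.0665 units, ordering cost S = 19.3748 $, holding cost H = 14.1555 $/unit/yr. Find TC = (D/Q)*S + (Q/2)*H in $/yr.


Ordering cost = D*S/Q = 400.8359
Holding cost = Q*H/2 = 3850.7667
TC = 400.8359 + 3850.7667 = 4251.6025

4251.6025 $/yr


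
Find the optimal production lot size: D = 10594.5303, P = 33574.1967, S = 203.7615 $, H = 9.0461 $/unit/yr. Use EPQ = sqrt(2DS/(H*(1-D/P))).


1 - D/P = 1 - 0.3156 = 0.6844
H*(1-D/P) = 6.1916
2DS = 4317514.7714
EPQ = sqrt(697323.5920) = 835.0590

835.0590 units


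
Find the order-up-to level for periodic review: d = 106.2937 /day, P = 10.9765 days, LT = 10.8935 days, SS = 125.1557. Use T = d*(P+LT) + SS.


P + LT = 21.8700
d*(P+LT) = 106.2937 * 21.8700 = 2324.6432
T = 2324.6432 + 125.1557 = 2449.7989

2449.7989 units


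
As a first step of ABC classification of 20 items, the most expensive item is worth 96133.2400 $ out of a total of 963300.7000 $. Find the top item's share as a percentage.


Top item = 96133.2400
Total = 963300.7000
Percentage = 96133.2400 / 963300.7000 * 100 = 9.9796

9.9796%


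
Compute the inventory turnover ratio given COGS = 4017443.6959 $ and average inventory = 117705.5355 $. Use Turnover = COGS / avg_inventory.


Turnover = 4017443.6959 / 117705.5355 = 34.1313

34.1313


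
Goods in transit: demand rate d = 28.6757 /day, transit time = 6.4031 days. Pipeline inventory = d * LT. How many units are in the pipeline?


Pipeline = 28.6757 * 6.4031 = 183.6134

183.6134 units


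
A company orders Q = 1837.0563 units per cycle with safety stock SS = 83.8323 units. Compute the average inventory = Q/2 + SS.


Q/2 = 918.5281
Avg = 918.5281 + 83.8323 = 1002.3605

1002.3605 units


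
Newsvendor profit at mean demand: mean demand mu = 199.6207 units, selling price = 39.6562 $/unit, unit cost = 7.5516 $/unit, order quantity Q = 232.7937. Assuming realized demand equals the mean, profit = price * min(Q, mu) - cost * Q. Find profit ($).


Sales at mu = min(232.7937, 199.6207) = 199.6207
Revenue = 39.6562 * 199.6207 = 7916.1984
Total cost = 7.5516 * 232.7937 = 1757.9649
Profit = 7916.1984 - 1757.9649 = 6158.2335

6158.2335 $


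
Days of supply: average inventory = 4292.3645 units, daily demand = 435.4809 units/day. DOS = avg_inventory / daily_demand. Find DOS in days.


DOS = 4292.3645 / 435.4809 = 9.8566

9.8566 days


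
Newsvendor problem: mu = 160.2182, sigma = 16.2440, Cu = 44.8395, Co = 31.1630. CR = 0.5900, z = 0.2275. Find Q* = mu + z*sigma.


CR = Cu/(Cu+Co) = 44.8395/(44.8395+31.1630) = 0.5900
z = 0.2275
Q* = 160.2182 + 0.2275 * 16.2440 = 163.9137

163.9137 units


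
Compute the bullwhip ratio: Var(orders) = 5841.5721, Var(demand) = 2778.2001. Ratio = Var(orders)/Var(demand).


BW = 5841.5721 / 2778.2001 = 2.1026

2.1026


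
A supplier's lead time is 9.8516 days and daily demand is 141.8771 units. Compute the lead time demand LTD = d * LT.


LTD = 141.8771 * 9.8516 = 1397.7164

1397.7164 units


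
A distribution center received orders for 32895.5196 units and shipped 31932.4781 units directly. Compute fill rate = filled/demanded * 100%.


FR = 31932.4781 / 32895.5196 * 100 = 97.0724

97.0724%


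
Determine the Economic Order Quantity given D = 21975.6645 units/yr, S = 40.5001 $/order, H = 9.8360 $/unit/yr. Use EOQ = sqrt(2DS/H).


2*D*S = 2 * 21975.6645 * 40.5001 = 1780033.2196
2*D*S/H = 180971.2505
EOQ = sqrt(180971.2505) = 425.4072

425.4072 units


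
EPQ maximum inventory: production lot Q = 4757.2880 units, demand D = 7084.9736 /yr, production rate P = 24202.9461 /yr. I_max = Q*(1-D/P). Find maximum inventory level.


D/P = 0.2927
1 - D/P = 0.7073
I_max = 4757.2880 * 0.7073 = 3364.6782

3364.6782 units


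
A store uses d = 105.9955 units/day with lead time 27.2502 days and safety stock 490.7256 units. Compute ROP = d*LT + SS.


d*LT = 105.9955 * 27.2502 = 2888.3986
ROP = 2888.3986 + 490.7256 = 3379.1242

3379.1242 units


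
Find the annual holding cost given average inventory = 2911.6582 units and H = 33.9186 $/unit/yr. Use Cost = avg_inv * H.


Cost = 2911.6582 * 33.9186 = 98759.3698

98759.3698 $/yr


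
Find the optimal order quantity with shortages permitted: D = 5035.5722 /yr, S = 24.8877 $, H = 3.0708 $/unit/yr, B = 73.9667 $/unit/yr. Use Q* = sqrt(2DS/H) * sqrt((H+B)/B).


sqrt(2DS/H) = 285.6972
sqrt((H+B)/B) = 1.0205
Q* = 285.6972 * 1.0205 = 291.5674

291.5674 units


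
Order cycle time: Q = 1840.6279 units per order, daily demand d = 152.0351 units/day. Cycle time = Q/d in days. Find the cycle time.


Cycle = 1840.6279 / 152.0351 = 12.1066

12.1066 days


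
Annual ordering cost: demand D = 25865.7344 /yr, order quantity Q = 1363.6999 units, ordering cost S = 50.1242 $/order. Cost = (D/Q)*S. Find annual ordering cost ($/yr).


Number of orders = D/Q = 18.9673
Cost = 18.9673 * 50.1242 = 950.7218

950.7218 $/yr


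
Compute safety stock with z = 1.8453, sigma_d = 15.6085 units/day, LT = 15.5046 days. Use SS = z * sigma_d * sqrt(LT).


sqrt(LT) = sqrt(15.5046) = 3.9376
SS = 1.8453 * 15.6085 * 3.9376 = 113.4118

113.4118 units


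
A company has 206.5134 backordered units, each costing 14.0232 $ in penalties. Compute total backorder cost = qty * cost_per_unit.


Total = 206.5134 * 14.0232 = 2895.9787

2895.9787 $


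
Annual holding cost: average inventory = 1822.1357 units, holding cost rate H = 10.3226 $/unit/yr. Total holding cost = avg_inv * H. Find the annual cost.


Cost = 1822.1357 * 10.3226 = 18809.1780

18809.1780 $/yr


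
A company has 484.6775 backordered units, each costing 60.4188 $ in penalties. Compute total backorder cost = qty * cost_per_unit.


Total = 484.6775 * 60.4188 = 29283.6329

29283.6329 $


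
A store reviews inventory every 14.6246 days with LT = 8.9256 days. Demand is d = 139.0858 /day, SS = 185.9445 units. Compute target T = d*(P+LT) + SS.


P + LT = 23.5502
d*(P+LT) = 139.0858 * 23.5502 = 3275.4984
T = 3275.4984 + 185.9445 = 3461.4429

3461.4429 units


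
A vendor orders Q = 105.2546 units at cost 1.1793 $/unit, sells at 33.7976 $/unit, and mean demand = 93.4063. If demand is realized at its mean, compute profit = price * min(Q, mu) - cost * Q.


Sales at mu = min(105.2546, 93.4063) = 93.4063
Revenue = 33.7976 * 93.4063 = 3156.9088
Total cost = 1.1793 * 105.2546 = 124.1267
Profit = 3156.9088 - 124.1267 = 3032.7820

3032.7820 $


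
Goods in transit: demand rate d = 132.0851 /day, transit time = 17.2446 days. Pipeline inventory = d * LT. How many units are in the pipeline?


Pipeline = 132.0851 * 17.2446 = 2277.7547

2277.7547 units


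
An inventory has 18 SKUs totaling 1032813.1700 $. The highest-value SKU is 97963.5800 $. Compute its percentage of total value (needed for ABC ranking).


Top item = 97963.5800
Total = 1032813.1700
Percentage = 97963.5800 / 1032813.1700 * 100 = 9.4851

9.4851%


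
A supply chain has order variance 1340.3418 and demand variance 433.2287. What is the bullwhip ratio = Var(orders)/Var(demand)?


BW = 1340.3418 / 433.2287 = 3.0938

3.0938


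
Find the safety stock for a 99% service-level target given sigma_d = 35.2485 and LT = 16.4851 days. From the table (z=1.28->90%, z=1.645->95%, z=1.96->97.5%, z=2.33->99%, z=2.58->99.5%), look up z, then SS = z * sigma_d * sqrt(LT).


From the table, SL = 99% corresponds to z = 2.33
sqrt(LT) = sqrt(16.4851) = 4.0602
SS = 2.33 * 35.2485 * 4.0602 = 333.4589

333.4589 units


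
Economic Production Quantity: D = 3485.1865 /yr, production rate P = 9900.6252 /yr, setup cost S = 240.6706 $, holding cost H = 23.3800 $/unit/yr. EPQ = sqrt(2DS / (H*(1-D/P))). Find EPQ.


1 - D/P = 1 - 0.3520 = 0.6480
H*(1-D/P) = 15.1498
2DS = 1677563.8521
EPQ = sqrt(110731.4057) = 332.7633

332.7633 units


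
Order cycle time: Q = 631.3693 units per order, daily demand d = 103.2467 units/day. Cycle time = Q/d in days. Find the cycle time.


Cycle = 631.3693 / 103.2467 = 6.1152

6.1152 days


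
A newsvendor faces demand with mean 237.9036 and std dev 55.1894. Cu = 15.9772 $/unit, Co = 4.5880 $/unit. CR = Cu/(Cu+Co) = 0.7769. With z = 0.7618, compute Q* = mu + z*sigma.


CR = Cu/(Cu+Co) = 15.9772/(15.9772+4.5880) = 0.7769
z = 0.7618
Q* = 237.9036 + 0.7618 * 55.1894 = 279.9469

279.9469 units


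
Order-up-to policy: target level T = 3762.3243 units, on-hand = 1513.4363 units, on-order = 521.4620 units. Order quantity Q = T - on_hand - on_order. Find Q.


Inventory position = OH + OO = 1513.4363 + 521.4620 = 2034.8983
Q = 3762.3243 - 2034.8983 = 1727.4260

1727.4260 units


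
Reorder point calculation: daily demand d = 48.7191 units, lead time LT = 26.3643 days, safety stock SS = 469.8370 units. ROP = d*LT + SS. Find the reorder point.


d*LT = 48.7191 * 26.3643 = 1284.4450
ROP = 1284.4450 + 469.8370 = 1754.2820

1754.2820 units


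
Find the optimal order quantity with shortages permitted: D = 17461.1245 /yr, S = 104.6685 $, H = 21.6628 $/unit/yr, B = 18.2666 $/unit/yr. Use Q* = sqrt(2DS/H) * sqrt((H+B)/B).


sqrt(2DS/H) = 410.7729
sqrt((H+B)/B) = 1.4785
Q* = 410.7729 * 1.4785 = 607.3225

607.3225 units


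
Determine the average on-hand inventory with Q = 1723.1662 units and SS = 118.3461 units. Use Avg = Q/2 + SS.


Q/2 = 861.5831
Avg = 861.5831 + 118.3461 = 979.9292

979.9292 units


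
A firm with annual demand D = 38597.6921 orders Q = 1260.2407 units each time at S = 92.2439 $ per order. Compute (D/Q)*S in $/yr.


Number of orders = D/Q = 30.6272
Cost = 30.6272 * 92.2439 = 2825.1759

2825.1759 $/yr


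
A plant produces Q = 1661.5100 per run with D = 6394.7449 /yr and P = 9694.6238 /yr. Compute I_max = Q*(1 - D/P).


D/P = 0.6596
1 - D/P = 0.3404
I_max = 1661.5100 * 0.3404 = 565.5487

565.5487 units


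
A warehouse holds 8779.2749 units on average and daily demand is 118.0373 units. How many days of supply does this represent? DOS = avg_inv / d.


DOS = 8779.2749 / 118.0373 = 74.3771

74.3771 days


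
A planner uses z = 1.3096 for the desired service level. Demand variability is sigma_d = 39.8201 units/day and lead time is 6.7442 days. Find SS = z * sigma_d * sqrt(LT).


sqrt(LT) = sqrt(6.7442) = 2.5970
SS = 1.3096 * 39.8201 * 2.5970 = 135.4273

135.4273 units


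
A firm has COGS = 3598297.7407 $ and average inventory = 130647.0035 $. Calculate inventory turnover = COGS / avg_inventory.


Turnover = 3598297.7407 / 130647.0035 = 27.5421

27.5421


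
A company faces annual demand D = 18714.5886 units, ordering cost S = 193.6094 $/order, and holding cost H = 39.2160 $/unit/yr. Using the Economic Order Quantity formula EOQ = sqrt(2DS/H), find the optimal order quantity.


2*D*S = 2 * 18714.5886 * 193.6094 = 7246640.5402
2*D*S/H = 184787.8555
EOQ = sqrt(184787.8555) = 429.8696

429.8696 units


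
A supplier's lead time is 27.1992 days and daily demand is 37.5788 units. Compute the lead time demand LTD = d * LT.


LTD = 37.5788 * 27.1992 = 1022.1133

1022.1133 units


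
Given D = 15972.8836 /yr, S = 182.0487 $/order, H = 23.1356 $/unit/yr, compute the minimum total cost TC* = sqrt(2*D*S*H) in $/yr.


2*D*S*H = 134549370.8918
TC* = sqrt(134549370.8918) = 11599.5418

11599.5418 $/yr


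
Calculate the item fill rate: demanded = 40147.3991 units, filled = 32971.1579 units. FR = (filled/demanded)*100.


FR = 32971.1579 / 40147.3991 * 100 = 82.1253

82.1253%


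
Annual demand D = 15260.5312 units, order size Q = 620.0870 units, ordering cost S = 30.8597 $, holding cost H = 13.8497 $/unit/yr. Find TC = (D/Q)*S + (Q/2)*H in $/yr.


Ordering cost = D*S/Q = 759.4667
Holding cost = Q*H/2 = 4294.0095
TC = 759.4667 + 4294.0095 = 5053.4761

5053.4761 $/yr


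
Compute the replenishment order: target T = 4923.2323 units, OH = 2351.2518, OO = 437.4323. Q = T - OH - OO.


Inventory position = OH + OO = 2351.2518 + 437.4323 = 2788.6841
Q = 4923.2323 - 2788.6841 = 2134.5482

2134.5482 units


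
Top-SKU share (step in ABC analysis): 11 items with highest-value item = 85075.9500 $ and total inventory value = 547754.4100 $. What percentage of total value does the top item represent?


Top item = 85075.9500
Total = 547754.4100
Percentage = 85075.9500 / 547754.4100 * 100 = 15.5318

15.5318%


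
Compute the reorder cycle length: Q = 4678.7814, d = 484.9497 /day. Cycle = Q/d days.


Cycle = 4678.7814 / 484.9497 = 9.6480

9.6480 days


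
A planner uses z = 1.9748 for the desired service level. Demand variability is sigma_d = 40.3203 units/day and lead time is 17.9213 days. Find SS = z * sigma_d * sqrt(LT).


sqrt(LT) = sqrt(17.9213) = 4.2334
SS = 1.9748 * 40.3203 * 4.2334 = 337.0789

337.0789 units


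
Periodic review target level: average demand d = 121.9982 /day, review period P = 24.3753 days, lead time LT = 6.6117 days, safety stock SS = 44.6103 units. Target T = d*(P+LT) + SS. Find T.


P + LT = 30.9870
d*(P+LT) = 121.9982 * 30.9870 = 3780.3582
T = 3780.3582 + 44.6103 = 3824.9685

3824.9685 units


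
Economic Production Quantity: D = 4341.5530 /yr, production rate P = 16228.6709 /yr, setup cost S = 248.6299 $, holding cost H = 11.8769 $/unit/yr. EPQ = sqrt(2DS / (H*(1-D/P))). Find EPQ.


1 - D/P = 1 - 0.2675 = 0.7325
H*(1-D/P) = 8.6995
2DS = 2158879.7765
EPQ = sqrt(248159.9776) = 498.1566

498.1566 units


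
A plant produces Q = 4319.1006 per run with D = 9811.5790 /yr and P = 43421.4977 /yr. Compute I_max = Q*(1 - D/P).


D/P = 0.2260
1 - D/P = 0.7740
I_max = 4319.1006 * 0.7740 = 3343.1509

3343.1509 units


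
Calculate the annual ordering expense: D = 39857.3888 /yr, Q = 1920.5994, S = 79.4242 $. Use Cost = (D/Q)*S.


Number of orders = D/Q = 20.7526
Cost = 20.7526 * 79.4242 = 1648.2569

1648.2569 $/yr


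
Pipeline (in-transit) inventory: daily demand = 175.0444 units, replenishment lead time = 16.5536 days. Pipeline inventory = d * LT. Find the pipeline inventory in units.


Pipeline = 175.0444 * 16.5536 = 2897.6150

2897.6150 units


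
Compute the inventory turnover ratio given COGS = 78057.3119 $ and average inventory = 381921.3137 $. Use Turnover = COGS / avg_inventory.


Turnover = 78057.3119 / 381921.3137 = 0.2044

0.2044


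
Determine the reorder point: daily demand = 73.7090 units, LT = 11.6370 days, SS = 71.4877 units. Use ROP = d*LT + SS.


d*LT = 73.7090 * 11.6370 = 857.7516
ROP = 857.7516 + 71.4877 = 929.2393

929.2393 units


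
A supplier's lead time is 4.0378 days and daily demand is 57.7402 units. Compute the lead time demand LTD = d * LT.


LTD = 57.7402 * 4.0378 = 233.1434

233.1434 units


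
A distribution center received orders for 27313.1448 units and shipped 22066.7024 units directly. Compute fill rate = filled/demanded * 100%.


FR = 22066.7024 / 27313.1448 * 100 = 80.7915

80.7915%


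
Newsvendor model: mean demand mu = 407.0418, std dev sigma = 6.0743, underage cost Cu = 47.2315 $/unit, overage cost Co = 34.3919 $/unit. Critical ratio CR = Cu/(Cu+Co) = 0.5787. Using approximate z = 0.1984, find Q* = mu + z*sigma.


CR = Cu/(Cu+Co) = 47.2315/(47.2315+34.3919) = 0.5787
z = 0.1984
Q* = 407.0418 + 0.1984 * 6.0743 = 408.2469

408.2469 units


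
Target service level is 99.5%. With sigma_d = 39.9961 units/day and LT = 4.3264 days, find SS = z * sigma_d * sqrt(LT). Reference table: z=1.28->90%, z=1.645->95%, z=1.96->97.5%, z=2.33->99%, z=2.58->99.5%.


From the table, SL = 99.5% corresponds to z = 2.58
sqrt(LT) = sqrt(4.3264) = 2.0800
SS = 2.58 * 39.9961 * 2.0800 = 214.6351

214.6351 units


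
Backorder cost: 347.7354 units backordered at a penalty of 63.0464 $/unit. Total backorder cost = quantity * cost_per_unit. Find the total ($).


Total = 347.7354 * 63.0464 = 21923.4651

21923.4651 $


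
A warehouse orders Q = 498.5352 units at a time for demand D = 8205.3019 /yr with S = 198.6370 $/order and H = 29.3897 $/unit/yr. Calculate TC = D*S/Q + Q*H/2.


Ordering cost = D*S/Q = 3269.3309
Holding cost = Q*H/2 = 7325.9000
TC = 3269.3309 + 7325.9000 = 10595.2309

10595.2309 $/yr


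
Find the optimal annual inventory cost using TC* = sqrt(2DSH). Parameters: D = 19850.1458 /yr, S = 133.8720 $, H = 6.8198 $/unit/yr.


2*D*S*H = 36245582.7694
TC* = sqrt(36245582.7694) = 6020.4304

6020.4304 $/yr


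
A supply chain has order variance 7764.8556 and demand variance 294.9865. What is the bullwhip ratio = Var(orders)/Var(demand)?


BW = 7764.8556 / 294.9865 = 26.3227

26.3227


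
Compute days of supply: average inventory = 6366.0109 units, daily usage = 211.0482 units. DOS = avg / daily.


DOS = 6366.0109 / 211.0482 = 30.1638

30.1638 days


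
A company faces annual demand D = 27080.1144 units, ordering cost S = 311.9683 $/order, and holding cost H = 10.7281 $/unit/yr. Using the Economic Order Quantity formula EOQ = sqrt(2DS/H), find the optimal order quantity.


2*D*S = 2 * 27080.1144 * 311.9683 = 16896274.5063
2*D*S/H = 1574954.9786
EOQ = sqrt(1574954.9786) = 1254.9721

1254.9721 units


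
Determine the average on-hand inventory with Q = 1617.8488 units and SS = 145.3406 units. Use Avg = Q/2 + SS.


Q/2 = 808.9244
Avg = 808.9244 + 145.3406 = 954.2650

954.2650 units


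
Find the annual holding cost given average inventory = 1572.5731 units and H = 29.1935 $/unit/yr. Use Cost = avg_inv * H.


Cost = 1572.5731 * 29.1935 = 45908.9128

45908.9128 $/yr


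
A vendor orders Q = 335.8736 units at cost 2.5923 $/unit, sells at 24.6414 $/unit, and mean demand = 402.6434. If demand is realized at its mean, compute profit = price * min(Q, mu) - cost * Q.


Sales at mu = min(335.8736, 402.6434) = 335.8736
Revenue = 24.6414 * 335.8736 = 8276.3957
Total cost = 2.5923 * 335.8736 = 870.6851
Profit = 8276.3957 - 870.6851 = 7405.7106

7405.7106 $


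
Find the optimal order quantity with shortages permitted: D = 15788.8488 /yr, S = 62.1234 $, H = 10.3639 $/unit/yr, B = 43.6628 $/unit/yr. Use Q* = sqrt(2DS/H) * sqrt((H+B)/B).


sqrt(2DS/H) = 435.0671
sqrt((H+B)/B) = 1.1124
Q* = 435.0671 * 1.1124 = 483.9546

483.9546 units


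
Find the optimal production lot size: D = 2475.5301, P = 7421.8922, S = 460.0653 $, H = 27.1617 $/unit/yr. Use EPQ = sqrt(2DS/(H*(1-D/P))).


1 - D/P = 1 - 0.3335 = 0.6665
H*(1-D/P) = 18.1021
2DS = 2277810.9962
EPQ = sqrt(125831.5289) = 354.7274

354.7274 units


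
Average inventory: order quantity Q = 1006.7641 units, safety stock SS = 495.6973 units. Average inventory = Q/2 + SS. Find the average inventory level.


Q/2 = 503.3820
Avg = 503.3820 + 495.6973 = 999.0793

999.0793 units


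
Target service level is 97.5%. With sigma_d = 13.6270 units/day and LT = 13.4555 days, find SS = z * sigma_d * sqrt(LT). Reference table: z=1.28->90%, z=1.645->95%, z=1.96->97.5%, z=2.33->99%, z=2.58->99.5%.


From the table, SL = 97.5% corresponds to z = 1.96
sqrt(LT) = sqrt(13.4555) = 3.6682
SS = 1.96 * 13.6270 * 3.6682 = 97.9730

97.9730 units


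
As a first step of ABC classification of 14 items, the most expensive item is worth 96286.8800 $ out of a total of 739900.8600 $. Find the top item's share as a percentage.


Top item = 96286.8800
Total = 739900.8600
Percentage = 96286.8800 / 739900.8600 * 100 = 13.0135

13.0135%


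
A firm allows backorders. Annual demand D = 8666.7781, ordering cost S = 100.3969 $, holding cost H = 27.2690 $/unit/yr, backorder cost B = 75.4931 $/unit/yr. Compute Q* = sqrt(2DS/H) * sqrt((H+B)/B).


sqrt(2DS/H) = 252.6210
sqrt((H+B)/B) = 1.1667
Q* = 252.6210 * 1.1667 = 294.7354

294.7354 units


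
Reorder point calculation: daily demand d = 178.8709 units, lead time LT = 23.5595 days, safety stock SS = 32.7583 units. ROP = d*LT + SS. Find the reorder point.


d*LT = 178.8709 * 23.5595 = 4214.1090
ROP = 4214.1090 + 32.7583 = 4246.8673

4246.8673 units


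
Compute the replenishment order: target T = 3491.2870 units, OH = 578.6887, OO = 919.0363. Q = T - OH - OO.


Inventory position = OH + OO = 578.6887 + 919.0363 = 1497.7250
Q = 3491.2870 - 1497.7250 = 1993.5620

1993.5620 units


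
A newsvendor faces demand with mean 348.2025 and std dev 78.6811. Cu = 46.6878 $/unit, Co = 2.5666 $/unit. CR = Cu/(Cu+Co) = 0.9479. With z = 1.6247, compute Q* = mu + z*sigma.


CR = Cu/(Cu+Co) = 46.6878/(46.6878+2.5666) = 0.9479
z = 1.6247
Q* = 348.2025 + 1.6247 * 78.6811 = 476.0357

476.0357 units


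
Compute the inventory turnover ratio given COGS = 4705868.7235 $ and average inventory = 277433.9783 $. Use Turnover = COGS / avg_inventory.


Turnover = 4705868.7235 / 277433.9783 = 16.9621

16.9621


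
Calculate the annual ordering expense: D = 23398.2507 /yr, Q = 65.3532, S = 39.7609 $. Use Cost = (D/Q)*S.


Number of orders = D/Q = 358.0276
Cost = 358.0276 * 39.7609 = 14235.5004

14235.5004 $/yr


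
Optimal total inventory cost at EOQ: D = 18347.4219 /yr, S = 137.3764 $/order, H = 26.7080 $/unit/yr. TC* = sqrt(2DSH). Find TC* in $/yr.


2*D*S*H = 134635175.9571
TC* = sqrt(134635175.9571) = 11603.2399

11603.2399 $/yr


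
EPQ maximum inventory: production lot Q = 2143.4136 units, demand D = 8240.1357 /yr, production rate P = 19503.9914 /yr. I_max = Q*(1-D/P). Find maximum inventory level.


D/P = 0.4225
1 - D/P = 0.5775
I_max = 2143.4136 * 0.5775 = 1237.8544

1237.8544 units


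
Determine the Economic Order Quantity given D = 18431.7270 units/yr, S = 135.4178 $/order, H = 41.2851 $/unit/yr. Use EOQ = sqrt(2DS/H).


2*D*S = 2 * 18431.7270 * 135.4178 = 4991967.8411
2*D*S/H = 120914.5149
EOQ = sqrt(120914.5149) = 347.7276

347.7276 units


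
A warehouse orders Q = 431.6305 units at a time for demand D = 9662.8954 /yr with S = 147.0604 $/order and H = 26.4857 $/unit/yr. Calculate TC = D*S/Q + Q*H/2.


Ordering cost = D*S/Q = 3292.2355
Holding cost = Q*H/2 = 5716.0180
TC = 3292.2355 + 5716.0180 = 9008.2535

9008.2535 $/yr


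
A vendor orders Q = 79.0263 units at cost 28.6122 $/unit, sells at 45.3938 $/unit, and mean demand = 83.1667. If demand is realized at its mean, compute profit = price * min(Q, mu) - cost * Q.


Sales at mu = min(79.0263, 83.1667) = 79.0263
Revenue = 45.3938 * 79.0263 = 3587.3041
Total cost = 28.6122 * 79.0263 = 2261.1163
Profit = 3587.3041 - 2261.1163 = 1326.1878

1326.1878 $


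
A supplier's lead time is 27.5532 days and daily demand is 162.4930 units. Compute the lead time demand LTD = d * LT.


LTD = 162.4930 * 27.5532 = 4477.2021

4477.2021 units


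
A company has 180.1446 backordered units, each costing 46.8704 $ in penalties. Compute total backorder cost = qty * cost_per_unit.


Total = 180.1446 * 46.8704 = 8443.4495

8443.4495 $


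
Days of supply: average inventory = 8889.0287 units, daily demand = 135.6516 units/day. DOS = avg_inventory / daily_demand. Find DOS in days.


DOS = 8889.0287 / 135.6516 = 65.5284

65.5284 days


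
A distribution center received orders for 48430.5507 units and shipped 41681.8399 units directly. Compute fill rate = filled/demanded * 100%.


FR = 41681.8399 / 48430.5507 * 100 = 86.0652

86.0652%


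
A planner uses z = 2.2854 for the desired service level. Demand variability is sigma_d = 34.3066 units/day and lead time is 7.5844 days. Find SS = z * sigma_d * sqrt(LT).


sqrt(LT) = sqrt(7.5844) = 2.7540
SS = 2.2854 * 34.3066 * 2.7540 = 215.9238

215.9238 units


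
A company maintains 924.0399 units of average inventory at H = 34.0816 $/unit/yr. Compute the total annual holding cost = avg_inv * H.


Cost = 924.0399 * 34.0816 = 31492.7583

31492.7583 $/yr


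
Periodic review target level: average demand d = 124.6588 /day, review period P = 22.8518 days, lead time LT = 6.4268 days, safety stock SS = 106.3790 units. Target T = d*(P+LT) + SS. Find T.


P + LT = 29.2786
d*(P+LT) = 124.6588 * 29.2786 = 3649.8351
T = 3649.8351 + 106.3790 = 3756.2141

3756.2141 units


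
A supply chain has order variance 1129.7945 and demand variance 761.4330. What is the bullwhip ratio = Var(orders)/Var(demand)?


BW = 1129.7945 / 761.4330 = 1.4838

1.4838


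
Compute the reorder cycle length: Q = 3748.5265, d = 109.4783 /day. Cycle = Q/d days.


Cycle = 3748.5265 / 109.4783 = 34.2399

34.2399 days


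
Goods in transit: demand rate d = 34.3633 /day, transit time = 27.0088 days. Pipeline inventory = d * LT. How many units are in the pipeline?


Pipeline = 34.3633 * 27.0088 = 928.1115

928.1115 units


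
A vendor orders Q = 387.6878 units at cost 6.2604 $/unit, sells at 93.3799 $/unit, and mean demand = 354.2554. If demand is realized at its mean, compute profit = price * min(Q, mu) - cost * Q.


Sales at mu = min(387.6878, 354.2554) = 354.2554
Revenue = 93.3799 * 354.2554 = 33080.3338
Total cost = 6.2604 * 387.6878 = 2427.0807
Profit = 33080.3338 - 2427.0807 = 30653.2531

30653.2531 $


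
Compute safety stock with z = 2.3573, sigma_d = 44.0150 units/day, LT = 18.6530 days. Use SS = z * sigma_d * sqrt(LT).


sqrt(LT) = sqrt(18.6530) = 4.3189
SS = 2.3573 * 44.0150 * 4.3189 = 448.1154

448.1154 units


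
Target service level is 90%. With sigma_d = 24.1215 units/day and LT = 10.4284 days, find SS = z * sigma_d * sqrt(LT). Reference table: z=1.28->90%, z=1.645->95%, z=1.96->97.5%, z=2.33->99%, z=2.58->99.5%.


From the table, SL = 90% corresponds to z = 1.28
sqrt(LT) = sqrt(10.4284) = 3.2293
SS = 1.28 * 24.1215 * 3.2293 = 99.7064

99.7064 units


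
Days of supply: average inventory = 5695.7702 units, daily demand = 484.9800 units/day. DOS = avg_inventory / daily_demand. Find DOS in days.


DOS = 5695.7702 / 484.9800 = 11.7443

11.7443 days


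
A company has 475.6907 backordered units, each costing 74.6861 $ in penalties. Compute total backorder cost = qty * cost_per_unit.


Total = 475.6907 * 74.6861 = 35527.4832

35527.4832 $
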